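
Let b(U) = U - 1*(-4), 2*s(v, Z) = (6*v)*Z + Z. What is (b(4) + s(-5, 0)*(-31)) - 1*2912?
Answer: -2904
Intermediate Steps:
s(v, Z) = Z/2 + 3*Z*v (s(v, Z) = ((6*v)*Z + Z)/2 = (6*Z*v + Z)/2 = (Z + 6*Z*v)/2 = Z/2 + 3*Z*v)
b(U) = 4 + U (b(U) = U + 4 = 4 + U)
(b(4) + s(-5, 0)*(-31)) - 1*2912 = ((4 + 4) + ((½)*0*(1 + 6*(-5)))*(-31)) - 1*2912 = (8 + ((½)*0*(1 - 30))*(-31)) - 2912 = (8 + ((½)*0*(-29))*(-31)) - 2912 = (8 + 0*(-31)) - 2912 = (8 + 0) - 2912 = 8 - 2912 = -2904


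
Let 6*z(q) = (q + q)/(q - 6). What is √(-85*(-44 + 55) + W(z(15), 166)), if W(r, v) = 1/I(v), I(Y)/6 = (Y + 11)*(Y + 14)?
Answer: I*√105453413410/10620 ≈ 30.578*I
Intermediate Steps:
I(Y) = 6*(11 + Y)*(14 + Y) (I(Y) = 6*((Y + 11)*(Y + 14)) = 6*((11 + Y)*(14 + Y)) = 6*(11 + Y)*(14 + Y))
z(q) = q/(3*(-6 + q)) (z(q) = ((q + q)/(q - 6))/6 = ((2*q)/(-6 + q))/6 = (2*q/(-6 + q))/6 = q/(3*(-6 + q)))
W(r, v) = 1/(924 + 6*v² + 150*v)
√(-85*(-44 + 55) + W(z(15), 166)) = √(-85*(-44 + 55) + 1/(6*(154 + 166² + 25*166))) = √(-85*11 + 1/(6*(154 + 27556 + 4150))) = √(-935 + (⅙)/31860) = √(-935 + (⅙)*(1/31860)) = √(-935 + 1/191160) = √(-178734599/191160) = I*√105453413410/10620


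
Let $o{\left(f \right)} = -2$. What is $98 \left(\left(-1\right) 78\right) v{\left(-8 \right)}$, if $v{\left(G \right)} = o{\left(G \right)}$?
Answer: $15288$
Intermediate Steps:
$v{\left(G \right)} = -2$
$98 \left(\left(-1\right) 78\right) v{\left(-8 \right)} = 98 \left(\left(-1\right) 78\right) \left(-2\right) = 98 \left(-78\right) \left(-2\right) = \left(-7644\right) \left(-2\right) = 15288$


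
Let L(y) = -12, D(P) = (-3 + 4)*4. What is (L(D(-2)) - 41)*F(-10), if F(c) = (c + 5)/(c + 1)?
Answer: -265/9 ≈ -29.444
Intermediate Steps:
D(P) = 4 (D(P) = 1*4 = 4)
F(c) = (5 + c)/(1 + c)
(L(D(-2)) - 41)*F(-10) = (-12 - 41)*((5 - 10)/(1 - 10)) = -53*(-5)/(-9) = -(-53)*(-5)/9 = -53*5/9 = -265/9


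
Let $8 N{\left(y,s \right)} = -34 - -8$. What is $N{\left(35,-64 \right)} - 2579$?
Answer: $- \frac{10329}{4} \approx -2582.3$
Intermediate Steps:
$N{\left(y,s \right)} = - \frac{13}{4}$ ($N{\left(y,s \right)} = \frac{-34 - -8}{8} = \frac{-34 + 8}{8} = \frac{1}{8} \left(-26\right) = - \frac{13}{4}$)
$N{\left(35,-64 \right)} - 2579 = - \frac{13}{4} - 2579 = - \frac{10329}{4}$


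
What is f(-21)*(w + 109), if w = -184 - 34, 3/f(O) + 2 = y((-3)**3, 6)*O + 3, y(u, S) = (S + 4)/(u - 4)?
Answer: -10137/241 ≈ -42.062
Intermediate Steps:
y(u, S) = (4 + S)/(-4 + u)
f(O) = 3/(1 - 10*O/31) (f(O) = 3/(-2 + (((4 + 6)/(-4 + (-3)**3))*O + 3)) = 3/(-2 + ((10/(-4 - 27))*O + 3)) = 3/(-2 + ((10/(-31))*O + 3)) = 3/(-2 + ((-1/31*10)*O + 3)) = 3/(-2 + (-10*O/31 + 3)) = 3/(-2 + (3 - 10*O/31)) = 3/(1 - 10*O/31))
w = -218
f(-21)*(w + 109) = (-93/(-31 + 10*(-21)))*(-218 + 109) = -93/(-31 - 210)*(-109) = -93/(-241)*(-109) = -93*(-1/241)*(-109) = (93/241)*(-109) = -10137/241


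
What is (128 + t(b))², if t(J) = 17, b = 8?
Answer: 21025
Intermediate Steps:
(128 + t(b))² = (128 + 17)² = 145² = 21025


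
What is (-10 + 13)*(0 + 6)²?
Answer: 108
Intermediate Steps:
(-10 + 13)*(0 + 6)² = 3*6² = 3*36 = 108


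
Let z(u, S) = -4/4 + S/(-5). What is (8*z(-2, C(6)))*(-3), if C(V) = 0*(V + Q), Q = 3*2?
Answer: 24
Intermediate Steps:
Q = 6
C(V) = 0 (C(V) = 0*(V + 6) = 0*(6 + V) = 0)
z(u, S) = -1 - S/5 (z(u, S) = -4*¼ + S*(-⅕) = -1 - S/5)
(8*z(-2, C(6)))*(-3) = (8*(-1 - ⅕*0))*(-3) = (8*(-1 + 0))*(-3) = (8*(-1))*(-3) = -8*(-3) = 24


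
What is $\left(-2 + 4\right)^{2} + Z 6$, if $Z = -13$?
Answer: $-74$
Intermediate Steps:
$\left(-2 + 4\right)^{2} + Z 6 = \left(-2 + 4\right)^{2} - 78 = 2^{2} - 78 = 4 - 78 = -74$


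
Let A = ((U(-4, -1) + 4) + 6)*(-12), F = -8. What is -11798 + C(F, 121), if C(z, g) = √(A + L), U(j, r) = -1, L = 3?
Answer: -11798 + I*√105 ≈ -11798.0 + 10.247*I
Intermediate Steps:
A = -108 (A = ((-1 + 4) + 6)*(-12) = (3 + 6)*(-12) = 9*(-12) = -108)
C(z, g) = I*√105 (C(z, g) = √(-108 + 3) = √(-105) = I*√105)
-11798 + C(F, 121) = -11798 + I*√105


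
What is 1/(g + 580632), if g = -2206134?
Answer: -1/1625502 ≈ -6.1519e-7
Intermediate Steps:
1/(g + 580632) = 1/(-2206134 + 580632) = 1/(-1625502) = -1/1625502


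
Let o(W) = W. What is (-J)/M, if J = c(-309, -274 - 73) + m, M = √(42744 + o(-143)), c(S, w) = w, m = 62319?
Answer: -61972*√42601/42601 ≈ -300.25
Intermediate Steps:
M = √42601 (M = √(42744 - 143) = √42601 ≈ 206.40)
J = 61972 (J = (-274 - 73) + 62319 = -347 + 62319 = 61972)
(-J)/M = (-1*61972)/(√42601) = -61972*√42601/42601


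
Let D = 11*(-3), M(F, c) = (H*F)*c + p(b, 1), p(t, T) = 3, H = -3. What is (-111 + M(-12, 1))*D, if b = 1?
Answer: 2376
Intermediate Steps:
M(F, c) = 3 - 3*F*c (M(F, c) = (-3*F)*c + 3 = -3*F*c + 3 = 3 - 3*F*c)
D = -33
(-111 + M(-12, 1))*D = (-111 + (3 - 3*(-12)*1))*(-33) = (-111 + (3 + 36))*(-33) = (-111 + 39)*(-33) = -72*(-33) = 2376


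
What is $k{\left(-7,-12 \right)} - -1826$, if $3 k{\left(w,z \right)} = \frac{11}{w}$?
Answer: $\frac{38335}{21} \approx 1825.5$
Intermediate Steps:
$k{\left(w,z \right)} = \frac{11}{3 w}$ ($k{\left(w,z \right)} = \frac{11 \frac{1}{w}}{3} = \frac{11}{3 w}$)
$k{\left(-7,-12 \right)} - -1826 = \frac{11}{3 \left(-7\right)} - -1826 = \frac{11}{3} \left(- \frac{1}{7}\right) + 1826 = - \frac{11}{21} + 1826 = \frac{38335}{21}$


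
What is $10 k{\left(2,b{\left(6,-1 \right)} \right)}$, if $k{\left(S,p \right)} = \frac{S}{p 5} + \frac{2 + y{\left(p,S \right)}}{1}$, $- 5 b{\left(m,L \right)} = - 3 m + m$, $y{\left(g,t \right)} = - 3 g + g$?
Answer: $- \frac{79}{3} \approx -26.333$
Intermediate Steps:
$y{\left(g,t \right)} = - 2 g$
$b{\left(m,L \right)} = \frac{2 m}{5}$ ($b{\left(m,L \right)} = - \frac{- 3 m + m}{5} = - \frac{\left(-2\right) m}{5} = \frac{2 m}{5}$)
$k{\left(S,p \right)} = 2 - 2 p + \frac{S}{5 p}$ ($k{\left(S,p \right)} = \frac{S}{p 5} + \frac{2 - 2 p}{1} = \frac{S}{5 p} + \left(2 - 2 p\right) 1 = S \frac{1}{5 p} - \left(-2 + 2 p\right) = \frac{S}{5 p} - \left(-2 + 2 p\right) = 2 - 2 p + \frac{S}{5 p}$)
$10 k{\left(2,b{\left(6,-1 \right)} \right)} = 10 \left(2 - 2 \cdot \frac{2}{5} \cdot 6 + \frac{1}{5} \cdot 2 \frac{1}{\frac{2}{5} \cdot 6}\right) = 10 \left(2 - \frac{24}{5} + \frac{1}{5} \cdot 2 \frac{1}{\frac{12}{5}}\right) = 10 \left(2 - \frac{24}{5} + \frac{1}{5} \cdot 2 \cdot \frac{5}{12}\right) = 10 \left(2 - \frac{24}{5} + \frac{1}{6}\right) = 10 \left(- \frac{79}{30}\right) = - \frac{79}{3}$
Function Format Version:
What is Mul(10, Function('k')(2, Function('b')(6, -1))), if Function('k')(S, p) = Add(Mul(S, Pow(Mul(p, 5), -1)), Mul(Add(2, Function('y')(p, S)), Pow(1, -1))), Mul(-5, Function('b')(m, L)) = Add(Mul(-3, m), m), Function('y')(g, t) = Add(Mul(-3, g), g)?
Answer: Rational(-79, 3) ≈ -26.333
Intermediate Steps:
Function('y')(g, t) = Mul(-2, g)
Function('b')(m, L) = Mul(Rational(2, 5), m) (Function('b')(m, L) = Mul(Rational(-1, 5), Add(Mul(-3, m), m)) = Mul(Rational(-1, 5), Mul(-2, m)) = Mul(Rational(2, 5), m))
Function('k')(S, p) = Add(2, Mul(-2, p), Mul(Rational(1, 5), S, Pow(p, -1))) (Function('k')(S, p) = Add(Mul(S, Pow(Mul(p, 5), -1)), Mul(Add(2, Mul(-2, p)), Pow(1, -1))) = Add(Mul(S, Pow(Mul(5, p), -1)), Mul(Add(2, Mul(-2, p)), 1)) = Add(Mul(S, Mul(Rational(1, 5), Pow(p, -1))), Add(2, Mul(-2, p))) = Add(Mul(Rational(1, 5), S, Pow(p, -1)), Add(2, Mul(-2, p))) = Add(2, Mul(-2, p), Mul(Rational(1, 5), S, Pow(p, -1))))
Mul(10, Function('k')(2, Function('b')(6, -1))) = Mul(10, Add(2, Mul(-2, Mul(Rational(2, 5), 6)), Mul(Rational(1, 5), 2, Pow(Mul(Rational(2, 5), 6), -1)))) = Mul(10, Add(2, Mul(-2, Rational(12, 5)), Mul(Rational(1, 5), 2, Pow(Rational(12, 5), -1)))) = Mul(10, Add(2, Rational(-24, 5), Mul(Rational(1, 5), 2, Rational(5, 12)))) = Mul(10, Add(2, Rational(-24, 5), Rational(1, 6))) = Mul(10, Rational(-79, 30)) = Rational(-79, 3)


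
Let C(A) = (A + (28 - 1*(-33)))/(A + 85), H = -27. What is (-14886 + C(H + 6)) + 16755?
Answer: 14957/8 ≈ 1869.6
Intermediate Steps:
C(A) = (61 + A)/(85 + A) (C(A) = (A + (28 + 33))/(85 + A) = (A + 61)/(85 + A) = (61 + A)/(85 + A))
(-14886 + C(H + 6)) + 16755 = (-14886 + (61 + (-27 + 6))/(85 + (-27 + 6))) + 16755 = (-14886 + (61 - 21)/(85 - 21)) + 16755 = (-14886 + 40/64) + 16755 = (-14886 + (1/64)*40) + 16755 = (-14886 + 5/8) + 16755 = -119083/8 + 16755 = 14957/8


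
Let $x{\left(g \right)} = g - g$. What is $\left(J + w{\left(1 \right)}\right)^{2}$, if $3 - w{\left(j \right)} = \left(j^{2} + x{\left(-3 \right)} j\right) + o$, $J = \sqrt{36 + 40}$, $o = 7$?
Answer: $101 - 20 \sqrt{19} \approx 13.822$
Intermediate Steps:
$x{\left(g \right)} = 0$
$J = 2 \sqrt{19}$ ($J = \sqrt{76} = 2 \sqrt{19} \approx 8.7178$)
$w{\left(j \right)} = -4 - j^{2}$ ($w{\left(j \right)} = 3 - \left(\left(j^{2} + 0 j\right) + 7\right) = 3 - \left(\left(j^{2} + 0\right) + 7\right) = 3 - \left(j^{2} + 7\right) = 3 - \left(7 + j^{2}\right) = -4 - j^{2}$)
$\left(J + w{\left(1 \right)}\right)^{2} = \left(2 \sqrt{19} - 5\right)^{2} = \left(-5 + 2 \sqrt{19}\right)^{2}$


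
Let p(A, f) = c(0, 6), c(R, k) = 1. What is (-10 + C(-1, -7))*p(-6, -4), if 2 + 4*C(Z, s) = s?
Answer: -49/4 ≈ -12.250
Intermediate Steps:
p(A, f) = 1
C(Z, s) = -½ + s/4
(-10 + C(-1, -7))*p(-6, -4) = (-10 + (-½ + (¼)*(-7)))*1 = (-10 + (-½ - 7/4))*1 = (-10 - 9/4)*1 = -49/4*1 = -49/4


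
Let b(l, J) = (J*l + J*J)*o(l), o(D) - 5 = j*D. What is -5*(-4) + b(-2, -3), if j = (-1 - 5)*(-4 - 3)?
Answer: -1165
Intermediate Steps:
j = 42 (j = -6*(-7) = 42)
o(D) = 5 + 42*D
b(l, J) = (5 + 42*l)*(J² + J*l) (b(l, J) = (J*l + J*J)*(5 + 42*l) = (J*l + J²)*(5 + 42*l) = (J² + J*l)*(5 + 42*l) = (5 + 42*l)*(J² + J*l))
-5*(-4) + b(-2, -3) = -5*(-4) - 3*(5 + 42*(-2))*(-3 - 2) = 20 - 3*(5 - 84)*(-5) = 20 - 3*(-79)*(-5) = 20 - 1185 = -1165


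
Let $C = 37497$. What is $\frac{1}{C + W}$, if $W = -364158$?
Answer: $- \frac{1}{326661} \approx -3.0613 \cdot 10^{-6}$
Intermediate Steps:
$\frac{1}{C + W} = \frac{1}{37497 - 364158} = \frac{1}{-326661} = - \frac{1}{326661}$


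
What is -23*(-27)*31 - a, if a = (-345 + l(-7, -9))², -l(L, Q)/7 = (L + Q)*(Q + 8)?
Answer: -189598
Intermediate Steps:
l(L, Q) = -7*(8 + Q)*(L + Q) (l(L, Q) = -7*(L + Q)*(Q + 8) = -7*(L + Q)*(8 + Q) = -7*(8 + Q)*(L + Q))
a = 208849 (a = (-345 + (-56*(-7) - 56*(-9) - 7*(-9)² - 7*(-7)*(-9)))² = (-345 + (392 + 504 - 7*81 - 441))² = (-345 + (392 + 504 - 567 - 441))² = (-345 - 112)² = (-457)² = 208849)
-23*(-27)*31 - a = -23*(-27)*31 - 1*208849 = 621*31 - 208849 = 19251 - 208849 = -189598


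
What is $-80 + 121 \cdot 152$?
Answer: $18312$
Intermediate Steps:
$-80 + 121 \cdot 152 = -80 + 18392 = 18312$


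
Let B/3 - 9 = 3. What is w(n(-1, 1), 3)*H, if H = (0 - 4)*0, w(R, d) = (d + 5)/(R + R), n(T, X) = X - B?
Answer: 0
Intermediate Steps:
B = 36 (B = 27 + 3*3 = 27 + 9 = 36)
n(T, X) = -36 + X (n(T, X) = X - 1*36 = X - 36 = -36 + X)
w(R, d) = (5 + d)/(2*R) (w(R, d) = (5 + d)/((2*R)) = (5 + d)*(1/(2*R)) = (5 + d)/(2*R))
H = 0 (H = -4*0 = 0)
w(n(-1, 1), 3)*H = ((5 + 3)/(2*(-36 + 1)))*0 = ((1/2)*8/(-35))*0 = ((1/2)*(-1/35)*8)*0 = -4/35*0 = 0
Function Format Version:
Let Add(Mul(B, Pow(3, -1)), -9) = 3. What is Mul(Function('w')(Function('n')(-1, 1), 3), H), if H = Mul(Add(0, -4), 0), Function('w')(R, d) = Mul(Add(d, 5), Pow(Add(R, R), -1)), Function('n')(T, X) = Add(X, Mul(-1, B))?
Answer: 0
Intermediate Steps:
B = 36 (B = Add(27, Mul(3, 3)) = Add(27, 9) = 36)
Function('n')(T, X) = Add(-36, X) (Function('n')(T, X) = Add(X, Mul(-1, 36)) = Add(X, -36) = Add(-36, X))
Function('w')(R, d) = Mul(Rational(1, 2), Pow(R, -1), Add(5, d)) (Function('w')(R, d) = Mul(Add(5, d), Pow(Mul(2, R), -1)) = Mul(Add(5, d), Mul(Rational(1, 2), Pow(R, -1))) = Mul(Rational(1, 2), Pow(R, -1), Add(5, d)))
H = 0 (H = Mul(-4, 0) = 0)
Mul(Function('w')(Function('n')(-1, 1), 3), H) = Mul(Mul(Rational(1, 2), Pow(Add(-36, 1), -1), Add(5, 3)), 0) = Mul(Mul(Rational(1, 2), Pow(-35, -1), 8), 0) = Mul(Mul(Rational(1, 2), Rational(-1, 35), 8), 0) = Mul(Rational(-4, 35), 0) = 0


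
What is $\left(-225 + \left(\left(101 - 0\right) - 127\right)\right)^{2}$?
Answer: $63001$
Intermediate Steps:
$\left(-225 + \left(\left(101 - 0\right) - 127\right)\right)^{2} = \left(-225 + \left(\left(101 + 0\right) - 127\right)\right)^{2} = \left(-225 + \left(101 - 127\right)\right)^{2} = \left(-225 - 26\right)^{2} = \left(-251\right)^{2} = 63001$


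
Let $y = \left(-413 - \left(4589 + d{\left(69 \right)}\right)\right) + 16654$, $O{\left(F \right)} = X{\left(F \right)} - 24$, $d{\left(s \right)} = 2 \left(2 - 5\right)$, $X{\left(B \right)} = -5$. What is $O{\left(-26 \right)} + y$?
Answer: $11629$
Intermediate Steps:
$d{\left(s \right)} = -6$ ($d{\left(s \right)} = 2 \left(-3\right) = -6$)
$O{\left(F \right)} = -29$ ($O{\left(F \right)} = -5 - 24 = -29$)
$y = 11658$ ($y = \left(-413 - 4583\right) + 16654 = -4996 + 16654 = 11658$)
$O{\left(-26 \right)} + y = -29 + 11658 = 11629$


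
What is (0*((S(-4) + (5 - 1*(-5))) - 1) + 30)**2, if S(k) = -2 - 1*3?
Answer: 900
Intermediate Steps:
S(k) = -5 (S(k) = -2 - 3 = -5)
(0*((S(-4) + (5 - 1*(-5))) - 1) + 30)**2 = (0*((-5 + (5 - 1*(-5))) - 1) + 30)**2 = (0*((-5 + (5 + 5)) - 1) + 30)**2 = (0*((-5 + 10) - 1) + 30)**2 = (0*(5 - 1) + 30)**2 = (0*4 + 30)**2 = (0 + 30)**2 = 30**2 = 900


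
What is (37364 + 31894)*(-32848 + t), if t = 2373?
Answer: -2110637550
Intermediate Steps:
(37364 + 31894)*(-32848 + t) = (37364 + 31894)*(-32848 + 2373) = 69258*(-30475) = -2110637550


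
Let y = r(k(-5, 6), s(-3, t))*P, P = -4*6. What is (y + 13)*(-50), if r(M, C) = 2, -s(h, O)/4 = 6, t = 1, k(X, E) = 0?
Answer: 1750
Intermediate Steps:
P = -24
s(h, O) = -24 (s(h, O) = -4*6 = -24)
y = -48 (y = 2*(-24) = -48)
(y + 13)*(-50) = (-48 + 13)*(-50) = -35*(-50) = 1750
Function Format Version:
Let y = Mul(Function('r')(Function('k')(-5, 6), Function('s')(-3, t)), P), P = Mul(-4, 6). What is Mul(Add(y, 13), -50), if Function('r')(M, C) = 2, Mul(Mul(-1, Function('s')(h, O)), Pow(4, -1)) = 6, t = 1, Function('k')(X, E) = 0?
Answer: 1750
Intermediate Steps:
P = -24
Function('s')(h, O) = -24 (Function('s')(h, O) = Mul(-4, 6) = -24)
y = -48 (y = Mul(2, -24) = -48)
Mul(Add(y, 13), -50) = Mul(Add(-48, 13), -50) = Mul(-35, -50) = 1750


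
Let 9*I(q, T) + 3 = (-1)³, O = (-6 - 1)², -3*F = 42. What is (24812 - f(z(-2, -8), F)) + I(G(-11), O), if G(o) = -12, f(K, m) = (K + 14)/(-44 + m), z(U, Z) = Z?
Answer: 6475843/261 ≈ 24812.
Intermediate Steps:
F = -14 (F = -⅓*42 = -14)
f(K, m) = (14 + K)/(-44 + m)
O = 49 (O = (-7)² = 49)
I(q, T) = -4/9 (I(q, T) = -⅓ + (⅑)*(-1)³ = -⅓ + (⅑)*(-1) = -⅓ - ⅑ = -4/9)
(24812 - f(z(-2, -8), F)) + I(G(-11), O) = (24812 - (14 - 8)/(-44 - 14)) - 4/9 = (24812 - 6/(-58)) - 4/9 = (24812 - (-1)*6/58) - 4/9 = (24812 - 1*(-3/29)) - 4/9 = (24812 + 3/29) - 4/9 = 719551/29 - 4/9 = 6475843/261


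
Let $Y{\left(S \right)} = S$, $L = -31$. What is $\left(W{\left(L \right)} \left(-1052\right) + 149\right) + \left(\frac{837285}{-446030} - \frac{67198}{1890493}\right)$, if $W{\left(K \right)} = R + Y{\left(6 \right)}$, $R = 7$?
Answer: $- \frac{2281560740885155}{168643318558} \approx -13529.0$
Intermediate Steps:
$W{\left(K \right)} = 13$ ($W{\left(K \right)} = 7 + 6 = 13$)
$\left(W{\left(L \right)} \left(-1052\right) + 149\right) + \left(\frac{837285}{-446030} - \frac{67198}{1890493}\right) = \left(13 \left(-1052\right) + 149\right) + \left(\frac{837285}{-446030} - \frac{67198}{1890493}\right) = \left(-13676 + 149\right) + \left(837285 \left(- \frac{1}{446030}\right) - \frac{67198}{1890493}\right) = -13527 - \frac{322570751089}{168643318558} = - \frac{2281560740885155}{168643318558}$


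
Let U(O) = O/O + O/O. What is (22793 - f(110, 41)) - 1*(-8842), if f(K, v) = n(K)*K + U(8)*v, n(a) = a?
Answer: 19453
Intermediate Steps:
U(O) = 2 (U(O) = 1 + 1 = 2)
f(K, v) = K**2 + 2*v (f(K, v) = K*K + 2*v = K**2 + 2*v)
(22793 - f(110, 41)) - 1*(-8842) = (22793 - (110**2 + 2*41)) - 1*(-8842) = (22793 - (12100 + 82)) + 8842 = (22793 - 1*12182) + 8842 = (22793 - 12182) + 8842 = 10611 + 8842 = 19453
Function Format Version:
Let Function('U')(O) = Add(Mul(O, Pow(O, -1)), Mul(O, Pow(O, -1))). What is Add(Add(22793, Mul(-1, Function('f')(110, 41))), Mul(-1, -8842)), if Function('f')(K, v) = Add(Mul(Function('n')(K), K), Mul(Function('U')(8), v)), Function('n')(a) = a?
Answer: 19453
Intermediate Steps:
Function('U')(O) = 2 (Function('U')(O) = Add(1, 1) = 2)
Function('f')(K, v) = Add(Pow(K, 2), Mul(2, v)) (Function('f')(K, v) = Add(Mul(K, K), Mul(2, v)) = Add(Pow(K, 2), Mul(2, v)))
Add(Add(22793, Mul(-1, Function('f')(110, 41))), Mul(-1, -8842)) = Add(Add(22793, Mul(-1, Add(Pow(110, 2), Mul(2, 41)))), Mul(-1, -8842)) = Add(Add(22793, Mul(-1, Add(12100, 82))), 8842) = Add(Add(22793, Mul(-1, 12182)), 8842) = Add(Add(22793, -12182), 8842) = Add(10611, 8842) = 19453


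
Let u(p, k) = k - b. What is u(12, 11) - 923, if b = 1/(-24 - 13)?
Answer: -33743/37 ≈ -911.97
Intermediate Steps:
b = -1/37 (b = 1/(-37) = -1/37 ≈ -0.027027)
u(p, k) = 1/37 + k (u(p, k) = k - 1*(-1/37) = k + 1/37 = 1/37 + k)
u(12, 11) - 923 = (1/37 + 11) - 923 = 408/37 - 923 = -33743/37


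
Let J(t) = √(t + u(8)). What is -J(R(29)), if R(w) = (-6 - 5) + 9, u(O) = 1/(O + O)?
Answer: -I*√31/4 ≈ -1.3919*I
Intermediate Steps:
u(O) = 1/(2*O)
R(w) = -2 (R(w) = -11 + 9 = -2)
J(t) = √(1/16 + t) (J(t) = √(t + (½)/8) = √(t + (½)*(⅛)) = √(t + 1/16) = √(1/16 + t))
-J(R(29)) = -√(1 + 16*(-2))/4 = -√(1 - 32)/4 = -√(-31)/4 = -I*√31/4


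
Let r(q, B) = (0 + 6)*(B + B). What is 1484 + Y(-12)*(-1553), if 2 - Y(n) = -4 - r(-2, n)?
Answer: 215798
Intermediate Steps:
r(q, B) = 12*B (r(q, B) = 6*(2*B) = 12*B)
Y(n) = 6 + 12*n (Y(n) = 2 - (-4 - 12*n) = 2 + (4 + 12*n) = 6 + 12*n)
1484 + Y(-12)*(-1553) = 1484 + (6 + 12*(-12))*(-1553) = 1484 + (6 - 144)*(-1553) = 1484 - 138*(-1553) = 1484 + 214314 = 215798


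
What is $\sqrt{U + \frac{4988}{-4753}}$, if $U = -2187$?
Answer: $\frac{i \sqrt{1008780503}}{679} \approx 46.777 i$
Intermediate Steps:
$\sqrt{U + \frac{4988}{-4753}} = \sqrt{-2187 + \frac{4988}{-4753}} = \sqrt{-2187 + 4988 \left(- \frac{1}{4753}\right)} = \sqrt{-2187 - \frac{4988}{4753}} = \sqrt{- \frac{10399799}{4753}} = \frac{i \sqrt{1008780503}}{679}$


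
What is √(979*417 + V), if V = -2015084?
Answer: I*√1606841 ≈ 1267.6*I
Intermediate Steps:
√(979*417 + V) = √(979*417 - 2015084) = √(408243 - 2015084) = √(-1606841) = I*√1606841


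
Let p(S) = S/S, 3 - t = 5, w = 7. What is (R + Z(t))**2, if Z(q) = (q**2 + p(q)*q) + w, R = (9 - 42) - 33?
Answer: 3249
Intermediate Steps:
R = -66 (R = -33 - 33 = -66)
t = -2 (t = 3 - 1*5 = 3 - 5 = -2)
p(S) = 1
Z(q) = 7 + q + q**2 (Z(q) = (q**2 + 1*q) + 7 = (q**2 + q) + 7 = (q + q**2) + 7 = 7 + q + q**2)
(R + Z(t))**2 = (-66 + (7 - 2 + (-2)**2))**2 = (-66 + (7 - 2 + 4))**2 = (-66 + 9)**2 = (-57)**2 = 3249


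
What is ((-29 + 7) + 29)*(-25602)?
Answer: -179214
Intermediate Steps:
((-29 + 7) + 29)*(-25602) = (-22 + 29)*(-25602) = 7*(-25602) = -179214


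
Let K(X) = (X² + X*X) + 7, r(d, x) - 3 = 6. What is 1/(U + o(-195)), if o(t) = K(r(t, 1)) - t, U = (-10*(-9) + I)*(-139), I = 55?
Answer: -1/19791 ≈ -5.0528e-5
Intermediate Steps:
r(d, x) = 9 (r(d, x) = 3 + 6 = 9)
U = -20155 (U = (-10*(-9) + 55)*(-139) = (90 + 55)*(-139) = 145*(-139) = -20155)
K(X) = 7 + 2*X² (K(X) = (X² + X²) + 7 = 2*X² + 7 = 7 + 2*X²)
o(t) = 169 - t (o(t) = (7 + 2*9²) - t = (7 + 2*81) - t = (7 + 162) - t = 169 - t)
1/(U + o(-195)) = 1/(-20155 + (169 - 1*(-195))) = 1/(-20155 + (169 + 195)) = 1/(-20155 + 364) = 1/(-19791) = -1/19791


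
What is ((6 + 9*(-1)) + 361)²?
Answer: 128164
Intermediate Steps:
((6 + 9*(-1)) + 361)² = ((6 - 9) + 361)² = (-3 + 361)² = 358² = 128164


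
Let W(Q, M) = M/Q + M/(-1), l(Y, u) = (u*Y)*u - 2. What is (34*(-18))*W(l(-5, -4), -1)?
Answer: -25398/41 ≈ -619.46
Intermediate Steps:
l(Y, u) = -2 + Y*u² (l(Y, u) = (Y*u)*u - 2 = Y*u² - 2 = -2 + Y*u²)
W(Q, M) = -M + M/Q (W(Q, M) = M/Q + M*(-1) = M/Q - M = -M + M/Q)
(34*(-18))*W(l(-5, -4), -1) = (34*(-18))*(-1*(-1) - 1/(-2 - 5*(-4)²)) = -612*(1 - 1/(-2 - 5*16)) = -612*(1 - 1/(-2 - 80)) = -612*(1 - 1/(-82)) = -612*(1 - 1*(-1/82)) = -612*(1 + 1/82) = -612*83/82 = -25398/41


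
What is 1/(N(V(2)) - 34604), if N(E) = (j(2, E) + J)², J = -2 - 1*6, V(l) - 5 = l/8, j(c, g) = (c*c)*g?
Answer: -1/34435 ≈ -2.9040e-5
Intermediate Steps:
j(c, g) = g*c² (j(c, g) = c²*g = g*c²)
V(l) = 5 + l/8
J = -8 (J = -2 - 6 = -8)
N(E) = (-8 + 4*E)² (N(E) = (E*2² - 8)² = (E*4 - 8)² = (4*E - 8)² = (-8 + 4*E)²)
1/(N(V(2)) - 34604) = 1/(16*(-2 + (5 + (⅛)*2))² - 34604) = 1/(16*(-2 + (5 + ¼))² - 34604) = 1/(16*(-2 + 21/4)² - 34604) = 1/(16*(13/4)² - 34604) = 1/(16*(169/16) - 34604) = 1/(169 - 34604) = 1/(-34435) = -1/34435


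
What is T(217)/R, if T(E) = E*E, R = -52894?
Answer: -47089/52894 ≈ -0.89025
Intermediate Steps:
T(E) = E²
T(217)/R = 217²/(-52894) = 47089*(-1/52894) = -47089/52894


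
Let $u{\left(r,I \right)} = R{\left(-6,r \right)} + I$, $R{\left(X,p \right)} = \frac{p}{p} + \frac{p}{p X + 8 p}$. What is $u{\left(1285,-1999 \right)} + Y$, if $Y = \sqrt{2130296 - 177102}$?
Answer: $- \frac{3995}{2} + \sqrt{1953194} \approx -599.93$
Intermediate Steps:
$R{\left(X,p \right)} = 1 + \frac{p}{8 p + X p}$ ($R{\left(X,p \right)} = 1 + \frac{p}{X p + 8 p} = 1 + \frac{p}{8 p + X p}$)
$Y = \sqrt{1953194} \approx 1397.6$
$u{\left(r,I \right)} = \frac{3}{2} + I$ ($u{\left(r,I \right)} = \frac{9 - 6}{8 - 6} + I = \frac{1}{2} \cdot 3 + I = \frac{3}{2} + I$)
$u{\left(1285,-1999 \right)} + Y = \left(\frac{3}{2} - 1999\right) + \sqrt{1953194} = - \frac{3995}{2} + \sqrt{1953194}$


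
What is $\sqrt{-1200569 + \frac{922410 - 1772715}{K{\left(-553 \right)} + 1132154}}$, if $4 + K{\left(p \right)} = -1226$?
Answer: $\frac{i \sqrt{383878904738972591}}{565462} \approx 1095.7 i$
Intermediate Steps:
$K{\left(p \right)} = -1230$ ($K{\left(p \right)} = -4 - 1226 = -1230$)
$\sqrt{-1200569 + \frac{922410 - 1772715}{K{\left(-553 \right)} + 1132154}} = \sqrt{-1200569 + \frac{922410 - 1772715}{-1230 + 1132154}} = \sqrt{-1200569 - \frac{850305}{1130924}} = \sqrt{- \frac{1357753146061}{1130924}} = \frac{i \sqrt{383878904738972591}}{565462}$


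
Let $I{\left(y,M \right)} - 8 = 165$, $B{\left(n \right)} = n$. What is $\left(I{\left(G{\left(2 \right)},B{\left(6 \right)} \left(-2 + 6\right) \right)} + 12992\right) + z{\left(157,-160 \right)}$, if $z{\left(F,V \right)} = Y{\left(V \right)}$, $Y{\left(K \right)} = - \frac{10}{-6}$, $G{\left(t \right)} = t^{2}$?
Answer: $\frac{39500}{3} \approx 13167.0$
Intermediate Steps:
$Y{\left(K \right)} = \frac{5}{3}$ ($Y{\left(K \right)} = \left(-10\right) \left(- \frac{1}{6}\right) = \frac{5}{3}$)
$I{\left(y,M \right)} = 173$ ($I{\left(y,M \right)} = 8 + 165 = 173$)
$z{\left(F,V \right)} = \frac{5}{3}$
$\left(I{\left(G{\left(2 \right)},B{\left(6 \right)} \left(-2 + 6\right) \right)} + 12992\right) + z{\left(157,-160 \right)} = \left(173 + 12992\right) + \frac{5}{3} = 13165 + \frac{5}{3} = \frac{39500}{3}$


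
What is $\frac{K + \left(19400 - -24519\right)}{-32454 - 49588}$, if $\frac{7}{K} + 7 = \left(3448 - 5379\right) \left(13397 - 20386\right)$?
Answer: $- \frac{592719932095}{1107218485584} \approx -0.53532$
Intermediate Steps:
$K = \frac{7}{13495752}$ ($K = \frac{7}{-7 + \left(3448 - 5379\right) \left(13397 - 20386\right)} = \frac{7}{-7 - -13495759} = \frac{7}{-7 + 13495759} = \frac{7}{13495752} \approx 5.1868 \cdot 10^{-7}$)
$\frac{K + \left(19400 - -24519\right)}{-32454 - 49588} = \frac{\frac{7}{13495752} + \left(19400 - -24519\right)}{-32454 - 49588} = \frac{\frac{7}{13495752} + \left(19400 + 24519\right)}{-82042} = \left(\frac{7}{13495752} + 43919\right) \left(- \frac{1}{82042}\right) = \frac{592719932095}{13495752} \left(- \frac{1}{82042}\right) = - \frac{592719932095}{1107218485584}$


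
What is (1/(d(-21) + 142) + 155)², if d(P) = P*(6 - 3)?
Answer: 149964516/6241 ≈ 24029.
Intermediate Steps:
d(P) = 3*P (d(P) = P*3 = 3*P)
(1/(d(-21) + 142) + 155)² = (1/(3*(-21) + 142) + 155)² = (1/(-63 + 142) + 155)² = (1/79 + 155)² = (12246/79)² = 149964516/6241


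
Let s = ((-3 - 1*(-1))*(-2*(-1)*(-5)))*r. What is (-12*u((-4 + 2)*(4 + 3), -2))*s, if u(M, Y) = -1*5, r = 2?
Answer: 2400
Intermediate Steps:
s = 40 (s = ((-3 - 1*(-1))*(-2*(-1)*(-5)))*2 = ((-3 + 1)*(2*(-5)))*2 = -2*(-10)*2 = 20*2 = 40)
u(M, Y) = -5
(-12*u((-4 + 2)*(4 + 3), -2))*s = -12*(-5)*40 = 60*40 = 2400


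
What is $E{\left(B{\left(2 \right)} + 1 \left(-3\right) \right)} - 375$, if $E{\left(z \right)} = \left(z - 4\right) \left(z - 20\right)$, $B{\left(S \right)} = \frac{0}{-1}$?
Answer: $-214$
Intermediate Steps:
$B{\left(S \right)} = 0$ ($B{\left(S \right)} = 0 \left(-1\right) = 0$)
$E{\left(z \right)} = \left(-20 + z\right) \left(-4 + z\right)$ ($E{\left(z \right)} = \left(-4 + z\right) \left(-20 + z\right) = \left(-20 + z\right) \left(-4 + z\right)$)
$E{\left(B{\left(2 \right)} + 1 \left(-3\right) \right)} - 375 = \left(80 + \left(0 + 1 \left(-3\right)\right)^{2} - 24 \left(0 + 1 \left(-3\right)\right)\right) - 375 = \left(80 + \left(0 - 3\right)^{2} - 24 \left(0 - 3\right)\right) - 375 = \left(80 + \left(-3\right)^{2} - -72\right) - 375 = \left(80 + 9 + 72\right) - 375 = 161 - 375 = -214$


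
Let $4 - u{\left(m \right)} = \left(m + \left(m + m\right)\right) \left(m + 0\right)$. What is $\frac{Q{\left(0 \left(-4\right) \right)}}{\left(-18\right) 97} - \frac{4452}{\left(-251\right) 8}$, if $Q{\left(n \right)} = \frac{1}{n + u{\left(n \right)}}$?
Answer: $\frac{3886345}{1752984} \approx 2.217$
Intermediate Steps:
$u{\left(m \right)} = 4 - 3 m^{2}$ ($u{\left(m \right)} = 4 - \left(m + \left(m + m\right)\right) \left(m + 0\right) = 4 - \left(m + 2 m\right) m = 4 - 3 m m = 4 - 3 m^{2}$)
$Q{\left(n \right)} = \frac{1}{4 + n - 3 n^{2}}$ ($Q{\left(n \right)} = \frac{1}{n - \left(-4 + 3 n^{2}\right)} = \frac{1}{4 + n - 3 n^{2}}$)
$\frac{Q{\left(0 \left(-4\right) \right)}}{\left(-18\right) 97} - \frac{4452}{\left(-251\right) 8} = \frac{1}{\left(4 + 0 \left(-4\right) - 3 \left(0 \left(-4\right)\right)^{2}\right) \left(\left(-18\right) 97\right)} - \frac{4452}{\left(-251\right) 8} = \frac{1}{\left(4 + 0 - 3 \cdot 0^{2}\right) \left(-1746\right)} - \frac{4452}{-2008} = \frac{1}{4 + 0 - 0} \left(- \frac{1}{1746}\right) - - \frac{1113}{502} = \frac{1}{4 + 0 + 0} \left(- \frac{1}{1746}\right) + \frac{1113}{502} = \frac{1}{4} \left(- \frac{1}{1746}\right) + \frac{1113}{502} = - \frac{1}{6984} + \frac{1113}{502} = \frac{3886345}{1752984}$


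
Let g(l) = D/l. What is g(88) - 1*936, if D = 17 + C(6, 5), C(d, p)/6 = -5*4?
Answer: -82471/88 ≈ -937.17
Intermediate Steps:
C(d, p) = -120 (C(d, p) = 6*(-5*4) = 6*(-20) = -120)
D = -103 (D = 17 - 120 = -103)
g(l) = -103/l
g(88) - 1*936 = -103/88 - 1*936 = -103*1/88 - 936 = -103/88 - 936 = -82471/88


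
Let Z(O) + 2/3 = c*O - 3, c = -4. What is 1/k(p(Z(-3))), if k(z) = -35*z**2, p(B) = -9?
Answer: -1/2835 ≈ -0.00035273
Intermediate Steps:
Z(O) = -11/3 - 4*O (Z(O) = -2/3 + (-4*O - 3) = -2/3 + (-3 - 4*O) = -11/3 - 4*O)
1/k(p(Z(-3))) = 1/(-35*(-9)**2) = 1/(-35*81) = 1/(-2835) = -1/2835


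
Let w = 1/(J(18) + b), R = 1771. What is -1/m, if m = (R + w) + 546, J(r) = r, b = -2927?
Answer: -2909/6740152 ≈ -0.00043159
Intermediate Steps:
w = -1/2909 (w = 1/(18 - 2927) = 1/(-2909) = -1/2909 ≈ -0.00034376)
m = 6740152/2909 (m = (1771 - 1/2909) + 546 = 5151838/2909 + 546 = 6740152/2909 ≈ 2317.0)
-1/m = -1/6740152/2909 = -1*2909/6740152 = -2909/6740152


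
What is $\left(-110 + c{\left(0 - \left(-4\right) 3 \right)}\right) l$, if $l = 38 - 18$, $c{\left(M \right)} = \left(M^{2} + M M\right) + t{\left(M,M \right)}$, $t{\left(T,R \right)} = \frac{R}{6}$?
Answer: $3600$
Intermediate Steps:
$t{\left(T,R \right)} = \frac{R}{6}$ ($t{\left(T,R \right)} = R \frac{1}{6} = \frac{R}{6}$)
$c{\left(M \right)} = 2 M^{2} + \frac{M}{6}$ ($c{\left(M \right)} = \left(M^{2} + M M\right) + \frac{M}{6} = \left(M^{2} + M^{2}\right) + \frac{M}{6} = 2 M^{2} + \frac{M}{6}$)
$l = 20$
$\left(-110 + c{\left(0 - \left(-4\right) 3 \right)}\right) l = \left(-110 + \frac{\left(0 - \left(-4\right) 3\right) \left(1 + 12 \left(0 - \left(-4\right) 3\right)\right)}{6}\right) 20 = \left(-110 + \frac{\left(0 - -12\right) \left(1 + 12 \left(0 - -12\right)\right)}{6}\right) 20 = \left(-110 + \frac{\left(0 + 12\right) \left(1 + 12 \left(0 + 12\right)\right)}{6}\right) 20 = \left(-110 + \frac{1}{6} \cdot 12 \left(1 + 12 \cdot 12\right)\right) 20 = \left(-110 + \frac{1}{6} \cdot 12 \left(1 + 144\right)\right) 20 = \left(-110 + \frac{1}{6} \cdot 12 \cdot 145\right) 20 = \left(-110 + 290\right) 20 = 180 \cdot 20 = 3600$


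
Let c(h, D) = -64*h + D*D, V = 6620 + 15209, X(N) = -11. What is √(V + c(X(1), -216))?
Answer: √69189 ≈ 263.04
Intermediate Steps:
V = 21829
c(h, D) = D² - 64*h (c(h, D) = -64*h + D² = D² - 64*h)
√(V + c(X(1), -216)) = √(21829 + ((-216)² - 64*(-11))) = √(21829 + (46656 + 704)) = √(21829 + 47360) = √69189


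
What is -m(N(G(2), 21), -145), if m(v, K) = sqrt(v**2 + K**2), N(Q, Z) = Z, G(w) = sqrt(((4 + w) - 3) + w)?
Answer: -sqrt(21466) ≈ -146.51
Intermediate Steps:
G(w) = sqrt(1 + 2*w) (G(w) = sqrt((1 + w) + w) = sqrt(1 + 2*w))
m(v, K) = sqrt(K**2 + v**2)
-m(N(G(2), 21), -145) = -sqrt((-145)**2 + 21**2) = -sqrt(21025 + 441) = -sqrt(21466)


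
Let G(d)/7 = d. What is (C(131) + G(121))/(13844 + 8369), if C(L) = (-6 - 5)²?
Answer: 968/22213 ≈ 0.043578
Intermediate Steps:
G(d) = 7*d
C(L) = 121 (C(L) = (-11)² = 121)
(C(131) + G(121))/(13844 + 8369) = (121 + 7*121)/(13844 + 8369) = (121 + 847)/22213 = 968*(1/22213) = 968/22213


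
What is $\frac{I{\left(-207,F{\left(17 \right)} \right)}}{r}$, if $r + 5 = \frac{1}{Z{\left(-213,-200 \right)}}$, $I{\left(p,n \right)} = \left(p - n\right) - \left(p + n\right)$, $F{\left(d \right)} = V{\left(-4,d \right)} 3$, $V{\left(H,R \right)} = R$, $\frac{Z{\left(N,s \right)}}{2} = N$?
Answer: $\frac{43452}{2131} \approx 20.39$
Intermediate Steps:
$Z{\left(N,s \right)} = 2 N$
$F{\left(d \right)} = 3 d$ ($F{\left(d \right)} = d 3 = 3 d$)
$I{\left(p,n \right)} = - 2 n$ ($I{\left(p,n \right)} = \left(p - n\right) - \left(n + p\right) = - 2 n$)
$r = - \frac{2131}{426}$ ($r = -5 + \frac{1}{2 \left(-213\right)} = -5 + \frac{1}{-426} = -5 - \frac{1}{426} = - \frac{2131}{426} \approx -5.0023$)
$\frac{I{\left(-207,F{\left(17 \right)} \right)}}{r} = \frac{\left(-2\right) 3 \cdot 17}{- \frac{2131}{426}} = \left(-2\right) 51 \left(- \frac{426}{2131}\right) = \left(-102\right) \left(- \frac{426}{2131}\right) = \frac{43452}{2131}$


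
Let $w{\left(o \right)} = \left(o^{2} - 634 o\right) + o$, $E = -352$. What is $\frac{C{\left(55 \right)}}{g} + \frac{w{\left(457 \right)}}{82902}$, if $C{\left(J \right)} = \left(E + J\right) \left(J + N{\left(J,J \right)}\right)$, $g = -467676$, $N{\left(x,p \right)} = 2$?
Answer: $- \frac{182892263}{195814524} \approx -0.93401$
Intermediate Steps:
$w{\left(o \right)} = o^{2} - 633 o$
$C{\left(J \right)} = \left(-352 + J\right) \left(2 + J\right)$ ($C{\left(J \right)} = \left(-352 + J\right) \left(J + 2\right) = \left(-352 + J\right) \left(2 + J\right)$)
$\frac{C{\left(55 \right)}}{g} + \frac{w{\left(457 \right)}}{82902} = \frac{-704 + 55^{2} - 19250}{-467676} + \frac{457 \left(-633 + 457\right)}{82902} = \left(-704 + 3025 - 19250\right) \left(- \frac{1}{467676}\right) + 457 \left(-176\right) \frac{1}{82902} = \left(-16929\right) \left(- \frac{1}{467676}\right) - \frac{40216}{41451} = \frac{171}{4724} - \frac{40216}{41451} = - \frac{182892263}{195814524}$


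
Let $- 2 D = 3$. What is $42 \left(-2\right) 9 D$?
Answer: $1134$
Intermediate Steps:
$D = - \frac{3}{2}$ ($D = \left(- \frac{1}{2}\right) 3 = - \frac{3}{2} \approx -1.5$)
$42 \left(-2\right) 9 D = 42 \left(-2\right) 9 \left(- \frac{3}{2}\right) = \left(-84\right) \left(- \frac{27}{2}\right) = 1134$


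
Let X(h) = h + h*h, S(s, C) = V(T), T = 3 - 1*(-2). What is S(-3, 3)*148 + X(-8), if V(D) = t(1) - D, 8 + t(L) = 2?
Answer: -1572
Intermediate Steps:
t(L) = -6 (t(L) = -8 + 2 = -6)
T = 5 (T = 3 + 2 = 5)
V(D) = -6 - D
S(s, C) = -11 (S(s, C) = -6 - 1*5 = -6 - 5 = -11)
X(h) = h + h²
S(-3, 3)*148 + X(-8) = -11*148 - 8*(1 - 8) = -1628 - 8*(-7) = -1628 + 56 = -1572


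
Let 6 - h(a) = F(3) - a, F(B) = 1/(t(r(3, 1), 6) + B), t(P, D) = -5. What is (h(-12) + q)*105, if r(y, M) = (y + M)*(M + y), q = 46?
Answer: 8505/2 ≈ 4252.5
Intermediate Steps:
r(y, M) = (M + y)² (r(y, M) = (M + y)*(M + y) = (M + y)²)
F(B) = 1/(-5 + B)
h(a) = 13/2 + a (h(a) = 6 - (1/(-5 + 3) - a) = 6 - (1/(-2) - a) = 6 - (-½ - a) = 6 + (½ + a) = 13/2 + a)
(h(-12) + q)*105 = ((13/2 - 12) + 46)*105 = (-11/2 + 46)*105 = (81/2)*105 = 8505/2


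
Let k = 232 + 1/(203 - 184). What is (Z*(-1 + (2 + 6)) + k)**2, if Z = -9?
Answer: 10316944/361 ≈ 28579.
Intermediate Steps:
k = 4409/19 (k = 232 + 1/19 = 4409/19 ≈ 232.05)
(Z*(-1 + (2 + 6)) + k)**2 = (-9*(-1 + (2 + 6)) + 4409/19)**2 = (-9*(-1 + 8) + 4409/19)**2 = (-9*7 + 4409/19)**2 = (-63 + 4409/19)**2 = (3212/19)**2 = 10316944/361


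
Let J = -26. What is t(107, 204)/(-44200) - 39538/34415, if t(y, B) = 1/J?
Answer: -9087407037/7909943600 ≈ -1.1489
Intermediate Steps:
t(y, B) = -1/26 (t(y, B) = 1/(-26) = -1/26)
t(107, 204)/(-44200) - 39538/34415 = -1/26/(-44200) - 39538/34415 = -1/26*(-1/44200) - 39538*1/34415 = 1/1149200 - 39538/34415 = -9087407037/7909943600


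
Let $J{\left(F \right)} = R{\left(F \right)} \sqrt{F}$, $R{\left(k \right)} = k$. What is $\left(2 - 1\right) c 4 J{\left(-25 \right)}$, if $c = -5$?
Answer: $2500 i \approx 2500.0 i$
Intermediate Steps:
$J{\left(F \right)} = F^{\frac{3}{2}}$ ($J{\left(F \right)} = F \sqrt{F} = F^{\frac{3}{2}}$)
$\left(2 - 1\right) c 4 J{\left(-25 \right)} = \left(2 - 1\right) \left(-5\right) 4 \left(-25\right)^{\frac{3}{2}} = \left(2 - 1\right) \left(-5\right) 4 \left(- 125 i\right) = 1 \left(-5\right) 4 \left(- 125 i\right) = \left(-5\right) 4 \left(- 125 i\right) = - 20 \left(- 125 i\right) = 2500 i$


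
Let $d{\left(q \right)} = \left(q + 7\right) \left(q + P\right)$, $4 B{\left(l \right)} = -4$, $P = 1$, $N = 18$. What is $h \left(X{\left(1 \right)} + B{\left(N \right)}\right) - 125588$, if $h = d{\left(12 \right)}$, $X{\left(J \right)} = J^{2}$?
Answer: $-125588$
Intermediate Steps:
$B{\left(l \right)} = -1$ ($B{\left(l \right)} = \frac{1}{4} \left(-4\right) = -1$)
$d{\left(q \right)} = \left(1 + q\right) \left(7 + q\right)$ ($d{\left(q \right)} = \left(q + 7\right) \left(q + 1\right) = \left(7 + q\right) \left(1 + q\right) = \left(1 + q\right) \left(7 + q\right)$)
$h = 247$ ($h = 7 + 12^{2} + 8 \cdot 12 = 7 + 144 + 96 = 247$)
$h \left(X{\left(1 \right)} + B{\left(N \right)}\right) - 125588 = 247 \left(1^{2} - 1\right) - 125588 = 247 \left(1 - 1\right) - 125588 = 247 \cdot 0 - 125588 = 0 - 125588 = -125588$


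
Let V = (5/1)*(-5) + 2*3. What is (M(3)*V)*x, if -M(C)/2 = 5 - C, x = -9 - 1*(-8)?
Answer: -76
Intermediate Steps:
x = -1 (x = -9 + 8 = -1)
V = -19 (V = (5*1)*(-5) + 6 = 5*(-5) + 6 = -25 + 6 = -19)
M(C) = -10 + 2*C (M(C) = -2*(5 - C) = -10 + 2*C)
(M(3)*V)*x = ((-10 + 2*3)*(-19))*(-1) = ((-10 + 6)*(-19))*(-1) = -4*(-19)*(-1) = 76*(-1) = -76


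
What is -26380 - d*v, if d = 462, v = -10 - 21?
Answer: -12058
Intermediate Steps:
v = -31
-26380 - d*v = -26380 - 462*(-31) = -26380 - 1*(-14322) = -26380 + 14322 = -12058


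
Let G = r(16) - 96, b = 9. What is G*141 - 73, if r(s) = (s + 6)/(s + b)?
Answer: -337123/25 ≈ -13485.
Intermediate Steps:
r(s) = (6 + s)/(9 + s) (r(s) = (s + 6)/(s + 9) = (6 + s)/(9 + s))
G = -2378/25 (G = (6 + 16)/(9 + 16) - 96 = 22/25 - 96 = -2378/25 ≈ -95.120)
G*141 - 73 = -2378/25*141 - 73 = -335298/25 - 73 = -337123/25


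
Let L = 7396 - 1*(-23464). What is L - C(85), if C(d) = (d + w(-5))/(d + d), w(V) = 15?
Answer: 524610/17 ≈ 30859.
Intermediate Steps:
C(d) = (15 + d)/(2*d) (C(d) = (d + 15)/(d + d) = (15 + d)/((2*d)) = (15 + d)*(1/(2*d)) = (15 + d)/(2*d))
L = 30860 (L = 7396 + 23464 = 30860)
L - C(85) = 30860 - (15 + 85)/(2*85) = 30860 - 100/(2*85) = 30860 - 1*10/17 = 30860 - 10/17 = 524610/17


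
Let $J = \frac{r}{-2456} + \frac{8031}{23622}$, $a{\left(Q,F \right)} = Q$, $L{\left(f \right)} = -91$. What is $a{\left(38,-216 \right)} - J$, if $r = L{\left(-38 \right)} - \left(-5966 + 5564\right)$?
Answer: $\frac{365369387}{9669272} \approx 37.787$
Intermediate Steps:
$r = 311$ ($r = -91 - \left(-5966 + 5564\right) = -91 - -402 = -91 + 402 = 311$)
$J = \frac{2062949}{9669272}$ ($J = \frac{311}{-2456} + \frac{8031}{23622} = 311 \left(- \frac{1}{2456}\right) + 8031 \cdot \frac{1}{23622} = - \frac{311}{2456} + \frac{2677}{7874} = \frac{2062949}{9669272} \approx 0.21335$)
$a{\left(38,-216 \right)} - J = 38 - \frac{2062949}{9669272} = \frac{365369387}{9669272}$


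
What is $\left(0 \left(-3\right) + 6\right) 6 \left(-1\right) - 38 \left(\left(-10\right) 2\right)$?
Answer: $724$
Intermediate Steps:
$\left(0 \left(-3\right) + 6\right) 6 \left(-1\right) - 38 \left(\left(-10\right) 2\right) = \left(0 + 6\right) 6 \left(-1\right) - -760 = 6 \cdot 6 \left(-1\right) + 760 = 36 \left(-1\right) + 760 = -36 + 760 = 724$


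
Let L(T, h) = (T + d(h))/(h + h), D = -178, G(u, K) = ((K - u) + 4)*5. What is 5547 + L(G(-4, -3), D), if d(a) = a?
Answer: 1974885/356 ≈ 5547.4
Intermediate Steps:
G(u, K) = 20 - 5*u + 5*K (G(u, K) = (4 + K - u)*5 = 20 - 5*u + 5*K)
L(T, h) = (T + h)/(2*h) (L(T, h) = (T + h)/(h + h) = (T + h)/((2*h)) = (T + h)*(1/(2*h)) = (T + h)/(2*h))
5547 + L(G(-4, -3), D) = 5547 + (½)*((20 - 5*(-4) + 5*(-3)) - 178)/(-178) = 5547 + (½)*(-1/178)*((20 + 20 - 15) - 178) = 5547 + (½)*(-1/178)*(25 - 178) = 5547 + (½)*(-1/178)*(-153) = 5547 + 153/356 = 1974885/356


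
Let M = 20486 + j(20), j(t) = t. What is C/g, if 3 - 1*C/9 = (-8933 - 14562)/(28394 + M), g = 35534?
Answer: 102117/115840840 ≈ 0.00088153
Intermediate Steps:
M = 20506 (M = 20486 + 20 = 20506)
C = 102117/3260 (C = 27 - 9*(-8933 - 14562)/(28394 + 20506) = 27 - (-211455)/48900 = 27 - 9*(-4699/9780) = 27 + 14097/3260 = 102117/3260 ≈ 31.324)
C/g = (102117/3260)/35534 = (102117/3260)*(1/35534) = 102117/115840840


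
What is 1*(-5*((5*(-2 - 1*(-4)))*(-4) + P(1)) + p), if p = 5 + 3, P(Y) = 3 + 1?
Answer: 188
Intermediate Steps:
P(Y) = 4
p = 8
1*(-5*((5*(-2 - 1*(-4)))*(-4) + P(1)) + p) = 1*(-5*((5*(-2 - 1*(-4)))*(-4) + 4) + 8) = 1*(-5*((5*(-2 + 4))*(-4) + 4) + 8) = 1*(-5*((5*2)*(-4) + 4) + 8) = 1*(-5*(10*(-4) + 4) + 8) = 1*(-5*(-40 + 4) + 8) = 1*(-5*(-36) + 8) = 1*(180 + 8) = 1*188 = 188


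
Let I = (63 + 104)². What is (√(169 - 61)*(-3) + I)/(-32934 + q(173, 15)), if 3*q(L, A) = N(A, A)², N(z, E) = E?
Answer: -27889/32859 + 2*√3/3651 ≈ -0.84780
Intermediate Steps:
q(L, A) = A²/3
I = 27889 (I = 167² = 27889)
(√(169 - 61)*(-3) + I)/(-32934 + q(173, 15)) = (√(169 - 61)*(-3) + 27889)/(-32934 + (⅓)*15²) = (√108*(-3) + 27889)/(-32934 + (⅓)*225) = ((6*√3)*(-3) + 27889)/(-32934 + 75) = (-18*√3 + 27889)/(-32859) = (27889 - 18*√3)*(-1/32859) = -27889/32859 + 2*√3/3651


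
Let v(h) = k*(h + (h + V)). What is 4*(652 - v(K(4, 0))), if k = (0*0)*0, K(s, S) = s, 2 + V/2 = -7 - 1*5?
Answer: 2608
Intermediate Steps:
V = -28 (V = -4 + 2*(-7 - 1*5) = -4 + 2*(-7 - 5) = -4 + 2*(-12) = -4 - 24 = -28)
k = 0 (k = 0*0 = 0)
v(h) = 0 (v(h) = 0*(h + (h - 28)) = 0*(h + (-28 + h)) = 0*(-28 + 2*h) = 0)
4*(652 - v(K(4, 0))) = 4*(652 - 1*0) = 4*(652 + 0) = 4*652 = 2608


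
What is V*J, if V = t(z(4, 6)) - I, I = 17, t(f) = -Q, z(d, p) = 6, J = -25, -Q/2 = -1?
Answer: 475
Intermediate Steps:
Q = 2 (Q = -2*(-1) = 2)
t(f) = -2 (t(f) = -1*2 = -2)
V = -19 (V = -2 - 1*17 = -2 - 17 = -19)
V*J = -19*(-25) = 475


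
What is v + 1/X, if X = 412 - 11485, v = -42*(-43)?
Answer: 19997837/11073 ≈ 1806.0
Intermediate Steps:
v = 1806
X = -11073
v + 1/X = 1806 + 1/(-11073) = 1806 - 1/11073 = 19997837/11073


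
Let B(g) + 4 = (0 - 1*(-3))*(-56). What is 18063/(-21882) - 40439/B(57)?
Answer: 146963227/627284 ≈ 234.28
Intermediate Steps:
B(g) = -172 (B(g) = -4 + (0 - 1*(-3))*(-56) = -4 + (0 + 3)*(-56) = -4 + 3*(-56) = -4 - 168 = -172)
18063/(-21882) - 40439/B(57) = 18063/(-21882) - 40439/(-172) = 18063*(-1/21882) - 40439*(-1/172) = -6021/7294 + 40439/172 = 146963227/627284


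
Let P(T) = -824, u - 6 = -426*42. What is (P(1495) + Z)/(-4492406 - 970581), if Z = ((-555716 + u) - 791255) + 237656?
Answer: 1128025/5462987 ≈ 0.20649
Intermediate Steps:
u = -17886 (u = 6 - 426*42 = 6 - 17892 = -17886)
Z = -1127201 (Z = ((-555716 - 17886) - 791255) + 237656 = (-573602 - 791255) + 237656 = -1364857 + 237656 = -1127201)
(P(1495) + Z)/(-4492406 - 970581) = (-824 - 1127201)/(-4492406 - 970581) = -1128025/(-5462987) = -1128025*(-1/5462987) = 1128025/5462987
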